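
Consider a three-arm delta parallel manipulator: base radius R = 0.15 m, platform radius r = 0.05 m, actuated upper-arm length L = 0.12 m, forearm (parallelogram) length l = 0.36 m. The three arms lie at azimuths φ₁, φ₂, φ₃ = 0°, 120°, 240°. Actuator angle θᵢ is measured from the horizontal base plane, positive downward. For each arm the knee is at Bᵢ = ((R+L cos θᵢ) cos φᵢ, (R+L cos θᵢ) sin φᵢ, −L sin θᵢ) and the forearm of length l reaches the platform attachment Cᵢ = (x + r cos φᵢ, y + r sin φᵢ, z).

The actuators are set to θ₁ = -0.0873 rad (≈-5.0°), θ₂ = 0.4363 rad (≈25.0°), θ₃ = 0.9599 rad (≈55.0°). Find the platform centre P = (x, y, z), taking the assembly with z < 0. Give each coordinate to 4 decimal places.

arm 1 at φ=0.0°: ρ1 = 0.2195;  O1 = (0.2195, 0.0000, 0.0105)
O2 = (0.2088·cos120.0°, 0.2088·sin120.0°, -0.0507) = (-0.1044, 0.1808, -0.0507)
O3 = (0.1688·cos240.0°, 0.1688·sin240.0°, -0.0983) = (-0.0844, -0.1462, -0.0983)
|O₂|²−|O₁|² = -0.0022;  |O₃|²−|O₁|² = -0.0101
linear system: -0.6478x+0.3616y = -0.0022−-0.1223z; -0.6079x+-0.2924y = -0.0101−-0.2175z
det = 0.4093;  x = 0.0105+-0.2796z,  y = 0.0129+-0.1626z
sphere 1 gives Az²+Bz+C=0 with A=1.1046, B=0.0918, C=-0.0856;  B²−4AC=0.3868;  roots -0.3231, 0.2400;  negative root z = -0.3231
x = 0.1008, y = 0.0654

(0.1008, 0.0654, -0.3231)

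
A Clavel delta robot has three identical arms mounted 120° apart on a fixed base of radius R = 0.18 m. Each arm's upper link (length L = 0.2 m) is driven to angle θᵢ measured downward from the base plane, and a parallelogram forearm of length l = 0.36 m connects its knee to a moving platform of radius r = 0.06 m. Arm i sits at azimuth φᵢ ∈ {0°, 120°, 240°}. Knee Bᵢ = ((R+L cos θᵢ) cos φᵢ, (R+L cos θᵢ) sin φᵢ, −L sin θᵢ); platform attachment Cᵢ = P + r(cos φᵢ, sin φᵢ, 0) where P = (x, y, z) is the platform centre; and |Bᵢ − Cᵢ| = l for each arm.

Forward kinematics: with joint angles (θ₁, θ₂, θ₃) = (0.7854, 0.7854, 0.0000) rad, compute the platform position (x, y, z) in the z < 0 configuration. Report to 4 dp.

(-0.0533, -0.0923, -0.2899)

centre 1 = (0.2614·cos0.0°, 0.2614·sin0.0°, -0.1414) = (0.2614, 0.0000, -0.1414)
φ2=120.0°: virtual centre (-0.1307, 0.2264, -0.1414), radius l
centre 3 = (0.3200·cos240.0°, 0.3200·sin240.0°, 0.0000) = (-0.1600, -0.2771, 0.0000)
|centre ₂|²−|centre ₁|² = 0.0000;  |centre ₃|²−|centre ₁|² = 0.0141
[-0.7843 0.4528 0.0000]·P = 0.0000;  [-0.8428 -0.5543 0.2828]·P = 0.0141
det = 0.8163;  x = -0.0078+0.1569z,  y = -0.0135+0.2717z
sphere 1 gives Az²+Bz+C=0 with A=1.0985, B=0.1910, C=-0.0369;  B²−4AC=0.1988;  roots -0.2899, 0.1160;  negative root z = -0.2899
x = -0.0533, y = -0.0923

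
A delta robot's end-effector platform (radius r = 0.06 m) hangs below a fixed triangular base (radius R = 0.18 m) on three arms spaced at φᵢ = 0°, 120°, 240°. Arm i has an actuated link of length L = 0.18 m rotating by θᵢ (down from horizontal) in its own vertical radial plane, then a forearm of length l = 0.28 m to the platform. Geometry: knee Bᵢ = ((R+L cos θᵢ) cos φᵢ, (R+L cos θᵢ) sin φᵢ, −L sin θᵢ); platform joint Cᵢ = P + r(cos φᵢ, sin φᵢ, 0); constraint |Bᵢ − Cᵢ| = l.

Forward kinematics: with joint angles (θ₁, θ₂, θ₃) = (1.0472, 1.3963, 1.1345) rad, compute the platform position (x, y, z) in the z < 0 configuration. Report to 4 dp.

(0.0351, -0.0379, -0.3712)

φ1=0.0°: virtual centre (0.2100, 0.0000, -0.1559), radius l
arm 2 at φ=120.0°: ρ2 = 0.1513;  O2 = (-0.0756, 0.1310, -0.1773)
O3 = (0.1961·cos240.0°, 0.1961·sin240.0°, -0.1631) = (-0.0980, -0.1698, -0.1631)
subtract pairs → two planes through P
linear system: -0.5712x+0.2620y = -0.0141−-0.0428z; -0.6161x+-0.3396y = -0.0033−-0.0145z
Cramer: x(z) = 0.0159-0.0516z;  y(z) = -0.0191+0.0508z
quadratic in z: (1.0052)z²+(0.3298)z+(-0.0161)=0, √Δ=0.4165 → z ∈ {-0.3712, 0.0431}; z = -0.3712 (taking z<0)
x = 0.0351, y = -0.0379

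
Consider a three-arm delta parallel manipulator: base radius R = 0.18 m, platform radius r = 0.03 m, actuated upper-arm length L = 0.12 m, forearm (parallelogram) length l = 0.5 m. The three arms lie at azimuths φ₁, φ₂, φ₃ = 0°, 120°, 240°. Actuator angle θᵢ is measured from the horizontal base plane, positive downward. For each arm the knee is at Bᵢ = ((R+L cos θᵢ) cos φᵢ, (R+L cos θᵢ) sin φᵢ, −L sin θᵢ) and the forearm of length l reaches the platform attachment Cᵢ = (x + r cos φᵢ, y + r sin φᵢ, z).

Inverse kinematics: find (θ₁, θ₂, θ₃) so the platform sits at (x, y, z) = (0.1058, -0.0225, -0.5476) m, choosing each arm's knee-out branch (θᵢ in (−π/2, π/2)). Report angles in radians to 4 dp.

θ₁ = 0.6112, θ₂ = 1.3966, θ₃ = 1.2223

arm 1 (φ=0.0°): x'=0.1058, y'=-0.0225
  e−x'=0.0442;  (l²−L²−(e−x')²−y'²−z²)/2L = -0.2780
  √(A²+B²)=0.5494;  θ1 = -1.4903+2.1014 ≈ 0.6112
rotate P by −φ2: (-0.0724, -0.0804, -0.5476)
  e−x'=0.2224;  (l²−L²−(e−x')²−y'²−z²)/2L = -0.5008
  θ2 = atan2(B,A) + arccos(C/0.5910) = 1.3966
rotate P by −φ3: (-0.0334, 0.1029, -0.5476)
  A cos θ + B sin θ = C:  0.1834·cos θ + -0.5476·sin θ = -0.4520
  √(A²+B²)=0.5775;  θ3 = -1.2476+2.4699 ≈ 1.2223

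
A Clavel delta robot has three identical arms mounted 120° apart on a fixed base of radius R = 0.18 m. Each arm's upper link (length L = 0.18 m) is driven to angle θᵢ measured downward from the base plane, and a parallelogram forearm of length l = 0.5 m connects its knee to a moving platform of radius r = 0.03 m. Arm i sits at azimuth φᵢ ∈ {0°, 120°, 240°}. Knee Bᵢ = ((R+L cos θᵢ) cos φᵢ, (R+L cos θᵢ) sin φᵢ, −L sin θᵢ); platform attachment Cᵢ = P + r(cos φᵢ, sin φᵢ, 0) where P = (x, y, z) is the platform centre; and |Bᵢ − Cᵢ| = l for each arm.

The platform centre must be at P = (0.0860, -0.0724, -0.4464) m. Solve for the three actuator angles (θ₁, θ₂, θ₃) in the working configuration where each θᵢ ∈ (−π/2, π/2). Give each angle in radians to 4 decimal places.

θ₁ = 0.0870, θ₂ = 0.7853, θ₃ = 0.3492

rotate P by −φ1: (0.0860, -0.0724, -0.4464)
  A=0.0640, B=-0.4464, C=(l²−L²−A²−y'²−z²)/(2L)=0.0250
  √(A²+B²)=0.4510;  θ1 = -1.4284+1.5154 ≈ 0.0870
arm 2 (φ=120.0°): x'=-0.1057, y'=-0.0383
  e−x'=0.2557;  (l²−L²−(e−x')²−y'²−z²)/2L = -0.1348
  √(A²+B²)=0.5144;  θ2 = -1.0506+1.8359 ≈ 0.7853
φ3=240.0° → target in arm frame (0.0197, 0.1107)
  A cos θ + B sin θ = C:  0.1303·cos θ + -0.4464·sin θ = -0.0303
  γ=atan2(-0.4464,0.1303)=-1.2868;  ψ=arccos(-0.0651)=1.6360;  θ3=γ+ψ≈0.3492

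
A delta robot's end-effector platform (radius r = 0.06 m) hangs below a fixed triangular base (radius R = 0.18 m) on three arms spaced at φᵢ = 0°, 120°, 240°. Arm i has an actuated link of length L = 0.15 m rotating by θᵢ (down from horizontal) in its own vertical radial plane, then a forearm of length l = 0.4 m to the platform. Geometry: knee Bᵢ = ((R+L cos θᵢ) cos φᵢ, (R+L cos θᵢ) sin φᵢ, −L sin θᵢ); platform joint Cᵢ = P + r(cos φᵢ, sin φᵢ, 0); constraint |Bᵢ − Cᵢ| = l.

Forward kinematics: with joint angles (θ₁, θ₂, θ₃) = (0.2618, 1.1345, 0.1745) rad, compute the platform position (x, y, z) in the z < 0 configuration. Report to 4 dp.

(0.0655, -0.1339, -0.3587)

arm 1 at φ=0.0°: e+L cos θ1 = 0.2649;  centre 1 = (0.2649, 0.0000, -0.0388)
φ2=120.0°: virtual centre (-0.0917, 0.1588, -0.1359), radius l
arm 3 at φ=240.0°: e+L cos θ3 = 0.2677;  centre 3 = (-0.1339, -0.2319, -0.0260)
subtract pairs → two planes through P
[-0.7132 0.3176 -0.1943]·P = -0.0196;  [-0.7975 -0.4637 0.0256]·P = 0.0007
Cramer: x(z) = 0.0152-0.1403z;  y(z) = -0.0275+0.2965z
quadratic in z: (1.1076)z²+(0.1314)z+(-0.0954)=0, √Δ=0.6632 → z ∈ {-0.3587, 0.2401}; z = -0.3587 (taking z<0)
x = 0.0655, y = -0.1339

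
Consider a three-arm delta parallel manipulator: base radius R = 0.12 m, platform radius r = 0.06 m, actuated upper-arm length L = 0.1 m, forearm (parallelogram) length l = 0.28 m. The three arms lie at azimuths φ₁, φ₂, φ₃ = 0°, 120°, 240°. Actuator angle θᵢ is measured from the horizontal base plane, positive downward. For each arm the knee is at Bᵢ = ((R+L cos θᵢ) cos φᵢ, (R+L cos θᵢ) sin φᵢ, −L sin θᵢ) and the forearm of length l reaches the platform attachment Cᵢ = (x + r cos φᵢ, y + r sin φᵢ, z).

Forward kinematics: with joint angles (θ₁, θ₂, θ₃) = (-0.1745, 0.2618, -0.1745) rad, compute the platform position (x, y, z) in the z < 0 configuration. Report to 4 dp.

O1 = (0.1585·cos0.0°, 0.1585·sin0.0°, 0.0174) = (0.1585, 0.0000, 0.0174)
φ2=120.0°: virtual centre (-0.0783, 0.1356, -0.0259), radius l
φ3=240.0°: virtual centre (-0.0792, -0.1372, 0.0174), radius l
eliminate P² terms by subtracting sphere 1 from 2 and 3
plane₁₂: -0.4736x+0.2712y+-0.0865z = -0.0002
det = 0.2589;  x = 0.0002+-0.0917z,  y = -0.0004+0.1588z
into |P−O₁|² = l²: 1.0336z² + -0.0058z + -0.0531 = 0;  Δ = 0.2194;  z = -0.2238 or 0.2294 → z<0 root = -0.2238
x = 0.0208, y = -0.0359

(0.0208, -0.0359, -0.2238)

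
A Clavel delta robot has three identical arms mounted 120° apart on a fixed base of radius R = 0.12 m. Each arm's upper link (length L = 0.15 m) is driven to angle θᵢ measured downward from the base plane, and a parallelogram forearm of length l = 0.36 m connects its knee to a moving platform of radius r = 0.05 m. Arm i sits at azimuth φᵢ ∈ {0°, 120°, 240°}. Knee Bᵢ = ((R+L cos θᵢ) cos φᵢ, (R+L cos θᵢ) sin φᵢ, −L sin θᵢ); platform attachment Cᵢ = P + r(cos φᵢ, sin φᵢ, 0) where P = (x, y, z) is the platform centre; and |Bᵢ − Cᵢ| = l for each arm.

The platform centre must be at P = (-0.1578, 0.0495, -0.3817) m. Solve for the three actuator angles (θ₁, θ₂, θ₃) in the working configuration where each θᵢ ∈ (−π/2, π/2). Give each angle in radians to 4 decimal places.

θ₁ = 1.3092, θ₂ = 0.3495, θ₃ = 0.6982

arm 1 (φ=0.0°): x'=-0.1578, y'=0.0495
  e−x'=0.2278;  (l²−L²−(e−x')²−y'²−z²)/2L = -0.3098
  γ=atan2(-0.3817,0.2278)=-1.0327;  ψ=arccos(-0.6969)=2.3419;  θ1=γ+ψ≈1.3092
arm 2 (φ=120.0°): x'=0.1218, y'=0.1119
  e−x'=-0.0518;  (l²−L²−(e−x')²−y'²−z²)/2L = -0.1793
  √(A²+B²)=0.3852;  θ2 = -1.7056+2.0551 ≈ 0.3495
φ3=240.0° → target in arm frame (0.0360, -0.1614)
  e−x'=0.0340;  (l²−L²−(e−x')²−y'²−z²)/2L = -0.2193
  √(A²+B²)=0.3832;  θ3 = -1.4820+2.1802 ≈ 0.6982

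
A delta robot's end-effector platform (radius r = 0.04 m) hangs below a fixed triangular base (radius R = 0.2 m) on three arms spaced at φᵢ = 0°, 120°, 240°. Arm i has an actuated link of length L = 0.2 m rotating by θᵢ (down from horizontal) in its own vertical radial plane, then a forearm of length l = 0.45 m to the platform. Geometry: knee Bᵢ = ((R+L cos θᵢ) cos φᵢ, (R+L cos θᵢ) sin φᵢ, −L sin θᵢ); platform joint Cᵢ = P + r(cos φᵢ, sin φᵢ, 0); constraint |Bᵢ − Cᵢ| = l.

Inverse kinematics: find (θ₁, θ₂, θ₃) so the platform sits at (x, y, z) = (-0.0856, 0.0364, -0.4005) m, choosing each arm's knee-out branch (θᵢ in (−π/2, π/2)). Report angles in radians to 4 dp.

φ1=0.0° → target in arm frame (-0.0856, 0.0364)
  A=0.2456, B=-0.4005, C=(l²−L²−A²−y'²−z²)/(2L)=-0.1489
  γ=atan2(-0.4005,0.2456)=-1.0207;  ψ=arccos(-0.3169)=1.8932;  θ1=γ+ψ≈0.8725
arm 2 (φ=120.0°): x'=0.0743, y'=0.0559
  A=0.0857, B=-0.4005, C=(l²−L²−A²−y'²−z²)/(2L)=-0.0209
  √(A²+B²)=0.4096;  θ2 = -1.3600+1.6219 ≈ 0.2619
φ3=240.0° → target in arm frame (0.0113, -0.0923)
  e−x'=0.1487;  (l²−L²−(e−x')²−y'²−z²)/2L = -0.0714
  θ3 = atan2(B,A) + arccos(C/0.4272) = 0.5234

θ₁ = 0.8725, θ₂ = 0.2619, θ₃ = 0.5234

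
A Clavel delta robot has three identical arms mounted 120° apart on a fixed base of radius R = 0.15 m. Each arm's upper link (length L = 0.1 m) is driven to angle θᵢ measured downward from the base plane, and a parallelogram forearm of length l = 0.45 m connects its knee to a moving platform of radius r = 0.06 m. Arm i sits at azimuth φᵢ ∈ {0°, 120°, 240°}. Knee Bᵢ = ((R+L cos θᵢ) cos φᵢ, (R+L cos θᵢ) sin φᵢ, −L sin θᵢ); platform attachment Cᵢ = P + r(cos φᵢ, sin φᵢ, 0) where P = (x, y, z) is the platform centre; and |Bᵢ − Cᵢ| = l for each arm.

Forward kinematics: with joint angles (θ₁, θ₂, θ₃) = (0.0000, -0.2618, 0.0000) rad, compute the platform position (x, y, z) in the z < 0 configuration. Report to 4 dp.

arm 1 at φ=0.0°: ρ1 = 0.1900;  S1 = (0.1900, 0.0000, 0.0000)
S2 = (0.1866·cos120.0°, 0.1866·sin120.0°, 0.0259) = (-0.0933, 0.1616, 0.0259)
arm 3 at φ=240.0°: ρ3 = 0.1900;  S3 = (-0.0950, -0.1645, 0.0000)
|S₂|²−|S₁|² = -0.0006;  |S₃|²−|S₁|² = 0.0000
[-0.5666 0.3232 0.0518]·P = -0.0006;  [-0.5700 -0.3291 0.0000]·P = 0.0000
Cramer: x(z) = 0.0005+0.0460z;  y(z) = -0.0009-0.0796z
quadratic in z: (1.0084)z²+(-0.0173)z+(-0.1666)=0, √Δ=0.8200 → z ∈ {-0.3980, 0.4151}; z = -0.3980 (taking z<0)
x = -0.0177, y = 0.0307

(-0.0177, 0.0307, -0.3980)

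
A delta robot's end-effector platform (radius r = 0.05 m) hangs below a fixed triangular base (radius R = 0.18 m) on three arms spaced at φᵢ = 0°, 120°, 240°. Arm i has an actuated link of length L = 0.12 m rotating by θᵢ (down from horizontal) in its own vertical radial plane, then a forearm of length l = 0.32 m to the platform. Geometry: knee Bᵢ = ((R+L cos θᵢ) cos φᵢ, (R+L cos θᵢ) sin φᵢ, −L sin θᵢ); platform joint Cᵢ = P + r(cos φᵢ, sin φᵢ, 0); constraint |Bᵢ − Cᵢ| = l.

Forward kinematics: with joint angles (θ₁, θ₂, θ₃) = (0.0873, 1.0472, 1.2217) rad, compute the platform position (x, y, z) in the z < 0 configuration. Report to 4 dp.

(0.1131, 0.0198, -0.2992)

arm 1 at φ=0.0°: (R−r)+L cos θ1 = 0.2495;  centre 1 = (0.2495, 0.0000, -0.0105)
arm 2 at φ=120.0°: (R−r)+L cos θ2 = 0.1900;  centre 2 = (-0.0950, 0.1645, -0.1039)
arm 3 at φ=240.0°: (R−r)+L cos θ3 = 0.1710;  centre 3 = (-0.0855, -0.1481, -0.1128)
|centre ₂|²−|centre ₁|² = -0.0155;  |centre ₃|²−|centre ₁|² = -0.0204
plane₁₂: -0.6891x+0.3291y+-0.1869z = -0.0155
det = 0.4247;  x = 0.0266+-0.2889z,  y = 0.0087+-0.0370z
into |P−centre ₁|² = l²: 1.0849z² + 0.1491z + -0.0525 = 0;  Δ = 0.2501;  z = -0.2992 or 0.1618 → z<0 root = -0.2992
x = 0.1131, y = 0.0198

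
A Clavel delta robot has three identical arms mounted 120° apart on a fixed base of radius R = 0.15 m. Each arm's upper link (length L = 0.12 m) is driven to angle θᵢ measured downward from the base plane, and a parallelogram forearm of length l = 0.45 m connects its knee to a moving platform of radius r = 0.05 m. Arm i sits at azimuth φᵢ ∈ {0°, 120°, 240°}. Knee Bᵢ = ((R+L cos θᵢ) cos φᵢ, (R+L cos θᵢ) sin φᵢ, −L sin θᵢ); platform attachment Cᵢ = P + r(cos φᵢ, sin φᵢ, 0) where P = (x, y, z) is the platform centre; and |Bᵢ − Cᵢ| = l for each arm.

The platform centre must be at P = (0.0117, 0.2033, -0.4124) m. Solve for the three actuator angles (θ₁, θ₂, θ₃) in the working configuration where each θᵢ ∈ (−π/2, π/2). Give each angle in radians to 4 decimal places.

θ₁ = 0.5232, θ₂ = -0.1746, θ₃ = 1.2213

φ1=0.0° → target in arm frame (0.0117, 0.2033)
  A=0.0883, B=-0.4124, C=(l²−L²−A²−y'²−z²)/(2L)=-0.1296
  γ=atan2(-0.4124,0.0883)=-1.3599;  ψ=arccos(-0.3073)=1.8831;  θ1=γ+ψ≈0.5232
rotate P by −φ2: (0.1702, -0.1118, -0.4124)
  e−x'=-0.0702;  (l²−L²−(e−x')²−y'²−z²)/2L = 0.0025
  θ2 = atan2(B,A) + arccos(C/0.4183) = -0.1746
rotate P by −φ3: (-0.1819, -0.0915, -0.4124)
  A cos θ + B sin θ = C:  0.2819·cos θ + -0.4124·sin θ = -0.2909
  √(A²+B²)=0.4995;  θ3 = -0.9712+2.1925 ≈ 1.2213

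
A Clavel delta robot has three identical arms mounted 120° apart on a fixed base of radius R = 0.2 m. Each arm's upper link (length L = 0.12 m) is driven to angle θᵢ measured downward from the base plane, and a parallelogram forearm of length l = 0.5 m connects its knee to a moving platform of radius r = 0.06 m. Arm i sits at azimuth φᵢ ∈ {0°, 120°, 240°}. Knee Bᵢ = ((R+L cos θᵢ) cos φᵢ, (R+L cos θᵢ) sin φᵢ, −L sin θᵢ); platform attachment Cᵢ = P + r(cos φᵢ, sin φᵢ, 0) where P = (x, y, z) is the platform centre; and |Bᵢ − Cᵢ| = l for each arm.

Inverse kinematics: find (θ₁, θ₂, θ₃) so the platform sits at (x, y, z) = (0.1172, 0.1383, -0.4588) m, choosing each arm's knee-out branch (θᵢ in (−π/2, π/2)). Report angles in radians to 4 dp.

θ₁ = 0.0001, θ₂ = 0.2619, θ₃ = 1.2214

rotate P by −φ1: (0.1172, 0.1383, -0.4588)
  e−x'=0.0228;  (l²−L²−(e−x')²−y'²−z²)/2L = 0.0227
  √(A²+B²)=0.4594;  θ1 = -1.5211+1.5213 ≈ 0.0001
rotate P by −φ2: (0.0612, -0.1706, -0.4588)
  e−x'=0.0788;  (l²−L²−(e−x')²−y'²−z²)/2L = -0.0426
  γ=atan2(-0.4588,0.0788)=-1.4006;  ψ=arccos(-0.0916)=1.6625;  θ2=γ+ψ≈0.2619
φ3=240.0° → target in arm frame (-0.1784, 0.0323)
  A cos θ + B sin θ = C:  0.3184·cos θ + -0.4588·sin θ = -0.3221
  γ=atan2(-0.4588,0.3184)=-0.9642;  ψ=arccos(-0.5768)=2.1856;  θ3=γ+ψ≈1.2214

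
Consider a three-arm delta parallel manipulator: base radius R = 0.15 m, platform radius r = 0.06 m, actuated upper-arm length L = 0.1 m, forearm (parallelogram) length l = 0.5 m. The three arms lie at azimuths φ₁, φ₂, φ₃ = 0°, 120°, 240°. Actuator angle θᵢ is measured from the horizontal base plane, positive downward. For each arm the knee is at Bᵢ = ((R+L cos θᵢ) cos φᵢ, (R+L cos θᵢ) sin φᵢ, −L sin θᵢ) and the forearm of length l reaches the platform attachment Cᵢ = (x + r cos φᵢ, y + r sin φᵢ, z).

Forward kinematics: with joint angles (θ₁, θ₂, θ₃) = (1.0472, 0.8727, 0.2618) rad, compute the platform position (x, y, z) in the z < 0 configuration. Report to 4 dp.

φ1=0.0°: virtual centre (0.1400, 0.0000, -0.0866), radius l
φ2=120.0°: virtual centre (-0.0771, 0.1336, -0.0766), radius l
φ3=240.0°: virtual centre (-0.0933, -0.1616, -0.0259), radius l
eliminate P² terms by subtracting sphere 1 from 2 and 3
linear system: -0.4343x+0.2672y = 0.0026−0.0200z; -0.4666x+-0.3232y = 0.0084−0.1214z
det = 0.2650;  x = -0.0116+0.1468z,  y = -0.0092+0.1638z
sphere 1 gives Az²+Bz+C=0 with A=1.0484, B=0.1257, C=-0.2194;  B²−4AC=0.9360;  roots -0.5213, 0.4015;  negative root z = -0.5213
x = -0.0881, y = -0.0946

(-0.0881, -0.0946, -0.5213)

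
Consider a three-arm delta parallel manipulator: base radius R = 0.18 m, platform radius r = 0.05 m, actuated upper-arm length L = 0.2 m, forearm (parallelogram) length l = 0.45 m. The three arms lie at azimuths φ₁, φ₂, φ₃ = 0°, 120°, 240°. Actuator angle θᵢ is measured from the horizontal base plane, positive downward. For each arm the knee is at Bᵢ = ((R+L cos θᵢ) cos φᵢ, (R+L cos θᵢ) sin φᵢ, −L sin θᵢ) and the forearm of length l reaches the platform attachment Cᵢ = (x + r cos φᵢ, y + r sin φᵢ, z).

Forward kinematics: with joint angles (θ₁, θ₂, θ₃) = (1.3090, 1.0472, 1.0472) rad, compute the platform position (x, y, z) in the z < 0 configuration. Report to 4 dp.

centre 1 = (0.1818·cos0.0°, 0.1818·sin0.0°, -0.1932) = (0.1818, 0.0000, -0.1932)
arm 2 at φ=120.0°: (R−r)+L cos θ2 = 0.2300;  centre 2 = (-0.1150, 0.1992, -0.1732)
φ3=240.0°: virtual centre (-0.1150, -0.1992, -0.1732), radius l
eliminate P² terms by subtracting sphere 1 from 2 and 3
plane₁₂: -0.5935x+0.3984y+0.0400z = 0.0125
Cramer: x(z) = -0.0211+0.0673z;  y(z) = 0.0000-0.0000z
into |P−centre ₁|² = l²: 1.0045z² + 0.3591z + -0.1240 = 0;  Δ = 0.6272;  z = -0.5729 or 0.2155 → z<0 root = -0.5729
x = -0.0597, y = 0.0000

(-0.0597, 0.0000, -0.5729)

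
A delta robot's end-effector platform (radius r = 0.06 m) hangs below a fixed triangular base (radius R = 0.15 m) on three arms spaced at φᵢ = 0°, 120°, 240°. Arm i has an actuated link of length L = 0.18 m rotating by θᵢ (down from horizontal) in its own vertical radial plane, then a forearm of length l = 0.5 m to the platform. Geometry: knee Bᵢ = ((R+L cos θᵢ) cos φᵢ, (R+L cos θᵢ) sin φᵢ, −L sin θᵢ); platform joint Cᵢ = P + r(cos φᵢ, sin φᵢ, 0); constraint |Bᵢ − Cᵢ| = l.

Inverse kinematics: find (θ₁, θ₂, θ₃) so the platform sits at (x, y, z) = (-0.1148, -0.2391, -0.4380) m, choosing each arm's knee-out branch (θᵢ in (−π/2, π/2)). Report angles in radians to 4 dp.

rotate P by −φ1: (-0.1148, -0.2391, -0.4380)
  e−x'=0.2048;  (l²−L²−(e−x')²−y'²−z²)/2L = -0.2038
  √(A²+B²)=0.4835;  θ1 = -1.1334+2.0058 ≈ 0.8724
φ2=120.0° → target in arm frame (-0.1497, 0.2190)
  e−x'=0.2397;  (l²−L²−(e−x')²−y'²−z²)/2L = -0.2212
  θ2 = atan2(B,A) + arccos(C/0.4993) = 0.9597
arm 3 (φ=240.0°): x'=0.2645, y'=0.0201
  e−x'=-0.1745;  (l²−L²−(e−x')²−y'²−z²)/2L = -0.0141
  √(A²+B²)=0.4715;  θ3 = -1.9499+1.6008 ≈ -0.3491

θ₁ = 0.8724, θ₂ = 0.9597, θ₃ = -0.3491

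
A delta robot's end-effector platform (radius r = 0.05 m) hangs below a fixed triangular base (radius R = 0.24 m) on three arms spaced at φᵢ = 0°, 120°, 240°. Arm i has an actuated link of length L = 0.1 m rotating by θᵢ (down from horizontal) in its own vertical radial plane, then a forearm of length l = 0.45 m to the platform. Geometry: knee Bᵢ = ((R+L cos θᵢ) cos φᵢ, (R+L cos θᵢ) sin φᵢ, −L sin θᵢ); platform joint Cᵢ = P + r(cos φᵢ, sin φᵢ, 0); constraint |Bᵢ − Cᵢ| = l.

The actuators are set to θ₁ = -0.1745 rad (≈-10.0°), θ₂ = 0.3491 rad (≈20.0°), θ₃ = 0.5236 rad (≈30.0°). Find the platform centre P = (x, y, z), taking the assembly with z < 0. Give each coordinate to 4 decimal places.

(0.0546, 0.0152, -0.3668)

φ1=0.0°: virtual centre (0.2885, 0.0000, 0.0174), radius l
arm 2 at φ=120.0°: ρ2 = 0.2840;  O2 = (-0.1420, 0.2459, -0.0342)
arm 3 at φ=240.0°: ρ3 = 0.2766;  O3 = (-0.1383, -0.2395, -0.0500)
eliminate P² terms by subtracting sphere 1 from 2 and 3
plane₁₂: -0.8609x+0.4918y+-0.1031z = -0.0017
Cramer: x(z) = 0.0037-0.1390z;  y(z) = 0.0029-0.0336z
quadratic in z: (1.0204)z²+(0.0443)z+(-0.1211)=0, √Δ=0.7044 → z ∈ {-0.3668, 0.3234}; z = -0.3668 (taking z<0)
x = 0.0546, y = 0.0152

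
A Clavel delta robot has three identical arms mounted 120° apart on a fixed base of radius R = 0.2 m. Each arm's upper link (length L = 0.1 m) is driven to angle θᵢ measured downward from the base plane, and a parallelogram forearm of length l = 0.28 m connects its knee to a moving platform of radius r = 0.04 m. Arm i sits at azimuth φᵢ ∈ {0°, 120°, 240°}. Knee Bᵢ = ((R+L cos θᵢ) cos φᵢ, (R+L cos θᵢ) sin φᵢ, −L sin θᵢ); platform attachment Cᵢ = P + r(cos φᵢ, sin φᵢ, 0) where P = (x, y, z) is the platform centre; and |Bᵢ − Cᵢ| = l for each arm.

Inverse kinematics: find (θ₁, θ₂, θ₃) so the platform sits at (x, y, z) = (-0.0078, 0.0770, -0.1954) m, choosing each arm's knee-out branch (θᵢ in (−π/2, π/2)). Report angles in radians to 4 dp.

θ₁ = 0.7847, θ₂ = -0.0871, θ₃ = 1.2213

arm 1 (φ=0.0°): x'=-0.0078, y'=0.0770
  A=0.1678, B=-0.1954, C=(l²−L²−A²−y'²−z²)/(2L)=-0.0193
  √(A²+B²)=0.2576;  θ1 = -0.8612+1.6459 ≈ 0.7847
arm 2 (φ=120.0°): x'=0.0706, y'=-0.0317
  A=0.0894, B=-0.1954, C=(l²−L²−A²−y'²−z²)/(2L)=0.1061
  √(A²+B²)=0.2149;  θ2 = -1.1416+1.0545 ≈ -0.0871
rotate P by −φ3: (-0.0628, -0.0453, -0.1954)
  e−x'=0.2228;  (l²−L²−(e−x')²−y'²−z²)/2L = -0.1073
  γ=atan2(-0.1954,0.2228)=-0.7200;  ψ=arccos(-0.3621)=1.9413;  θ3=γ+ψ≈1.2213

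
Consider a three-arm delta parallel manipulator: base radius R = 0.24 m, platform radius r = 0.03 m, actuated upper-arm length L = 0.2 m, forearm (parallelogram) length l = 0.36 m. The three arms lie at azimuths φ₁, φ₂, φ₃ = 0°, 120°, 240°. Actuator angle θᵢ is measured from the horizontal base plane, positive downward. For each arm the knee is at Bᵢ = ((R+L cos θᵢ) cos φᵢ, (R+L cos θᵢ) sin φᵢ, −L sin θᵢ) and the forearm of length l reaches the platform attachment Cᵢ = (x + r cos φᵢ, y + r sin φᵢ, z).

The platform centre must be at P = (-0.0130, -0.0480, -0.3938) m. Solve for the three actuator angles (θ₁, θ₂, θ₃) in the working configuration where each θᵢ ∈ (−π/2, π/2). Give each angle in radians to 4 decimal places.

θ₁ = 1.2217, θ₂ = 1.3090, θ₃ = 0.9598

arm 1 (φ=0.0°): x'=-0.0130, y'=-0.0480
  e−x'=0.2230;  (l²−L²−(e−x')²−y'²−z²)/2L = -0.2938
  √(A²+B²)=0.4526;  θ1 = -1.0555+2.2773 ≈ 1.2217
φ2=120.0° → target in arm frame (-0.0351, 0.0353)
  e−x'=0.2451;  (l²−L²−(e−x')²−y'²−z²)/2L = -0.3170
  γ=atan2(-0.3938,0.2451)=-1.0141;  ψ=arccos(-0.6833)=2.3231;  θ2=γ+ψ≈1.3090
φ3=240.0° → target in arm frame (0.0481, 0.0127)
  A=0.1619, B=-0.3938, C=(l²−L²−A²−y'²−z²)/(2L)=-0.2297
  γ=atan2(-0.3938,0.1619)=-1.1807;  ψ=arccos(-0.5394)=2.1405;  θ3=γ+ψ≈0.9598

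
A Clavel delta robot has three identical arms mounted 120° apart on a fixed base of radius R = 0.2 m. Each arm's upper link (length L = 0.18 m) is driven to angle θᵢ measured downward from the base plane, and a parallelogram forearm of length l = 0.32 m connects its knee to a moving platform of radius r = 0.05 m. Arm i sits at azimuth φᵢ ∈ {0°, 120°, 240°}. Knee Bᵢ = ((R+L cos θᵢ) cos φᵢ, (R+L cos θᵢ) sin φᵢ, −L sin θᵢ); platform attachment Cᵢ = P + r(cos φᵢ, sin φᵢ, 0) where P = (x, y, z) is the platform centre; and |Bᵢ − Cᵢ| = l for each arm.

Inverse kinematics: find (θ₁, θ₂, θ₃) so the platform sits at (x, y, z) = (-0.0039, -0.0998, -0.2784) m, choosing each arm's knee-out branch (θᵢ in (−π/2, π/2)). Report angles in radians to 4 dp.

θ₁ = 0.8726, θ₂ = 1.2219, θ₃ = 0.3494

φ1=0.0° → target in arm frame (-0.0039, -0.0998)
  A=0.1539, B=-0.2784, C=(l²−L²−A²−y'²−z²)/(2L)=-0.1143
  θ1 = atan2(B,A) + arccos(C/0.3181) = 0.8726
φ2=120.0° → target in arm frame (-0.0845, 0.0533)
  A cos θ + B sin θ = C:  0.2345·cos θ + -0.2784·sin θ = -0.1815
  θ2 = atan2(B,A) + arccos(C/0.3640) = 1.2219
rotate P by −φ3: (0.0884, 0.0465, -0.2784)
  e−x'=0.0616;  (l²−L²−(e−x')²−y'²−z²)/2L = -0.0374
  γ=atan2(-0.2784,0.0616)=-1.3530;  ψ=arccos(-0.1312)=1.7024;  θ3=γ+ψ≈0.3494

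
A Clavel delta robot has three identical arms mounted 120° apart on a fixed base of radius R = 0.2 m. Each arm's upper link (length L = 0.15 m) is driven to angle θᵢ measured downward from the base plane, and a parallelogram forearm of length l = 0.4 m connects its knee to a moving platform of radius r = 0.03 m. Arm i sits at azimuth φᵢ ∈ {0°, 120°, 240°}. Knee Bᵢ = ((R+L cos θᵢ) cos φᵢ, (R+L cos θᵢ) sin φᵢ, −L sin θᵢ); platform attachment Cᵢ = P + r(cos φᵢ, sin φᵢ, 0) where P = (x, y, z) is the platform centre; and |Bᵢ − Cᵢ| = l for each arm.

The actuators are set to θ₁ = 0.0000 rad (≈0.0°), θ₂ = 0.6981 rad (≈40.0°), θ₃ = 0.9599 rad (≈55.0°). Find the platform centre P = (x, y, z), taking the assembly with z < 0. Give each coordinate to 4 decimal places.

(0.0994, 0.0323, -0.3321)

φ1=0.0°: virtual centre (0.3200, 0.0000, 0.0000), radius l
φ2=120.0°: virtual centre (-0.1425, 0.2467, -0.0964), radius l
centre 3 = (0.2560·cos240.0°, 0.2560·sin240.0°, -0.1229) = (-0.1280, -0.2217, -0.1229)
subtract pairs → two planes through P
linear system: -0.9249x+0.4935y = -0.0119−-0.1928z; -0.8960x+-0.4435y = -0.0217−-0.2457z
Cramer: x(z) = 0.0188-0.2426z;  y(z) = 0.0111-0.0639z
sphere 1 gives Az²+Bz+C=0 with A=1.0629, B=0.1447, C=-0.0692;  B²−4AC=0.3150;  roots -0.3321, 0.1959;  negative root z = -0.3321
x = 0.0994, y = 0.0323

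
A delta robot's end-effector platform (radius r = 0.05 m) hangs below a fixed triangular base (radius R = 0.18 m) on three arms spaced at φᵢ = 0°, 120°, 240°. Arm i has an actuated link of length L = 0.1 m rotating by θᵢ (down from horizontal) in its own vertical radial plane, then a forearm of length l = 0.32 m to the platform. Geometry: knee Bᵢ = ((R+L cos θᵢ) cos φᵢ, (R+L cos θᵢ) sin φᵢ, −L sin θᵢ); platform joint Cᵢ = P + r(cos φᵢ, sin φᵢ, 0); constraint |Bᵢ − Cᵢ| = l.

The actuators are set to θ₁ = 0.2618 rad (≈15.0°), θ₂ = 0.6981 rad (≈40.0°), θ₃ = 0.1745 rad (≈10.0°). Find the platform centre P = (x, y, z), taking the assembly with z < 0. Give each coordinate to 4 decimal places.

(0.0164, -0.0409, -0.2637)

φ1=0.0°: virtual centre (0.2266, 0.0000, -0.0259), radius l
O2 = (0.2066·cos120.0°, 0.2066·sin120.0°, -0.0643) = (-0.1033, 0.1789, -0.0643)
arm 3 at φ=240.0°: ρ3 = 0.2285;  O3 = (-0.1142, -0.1979, -0.0174)
eliminate P² terms by subtracting sphere 1 from 2 and 3
plane₁₂: -0.6598x+0.3579y+-0.0768z = -0.0052
det = 0.5050;  x = 0.0037+-0.0481z,  y = -0.0077+0.1259z
into |P−O₁|² = l²: 1.0182z² + 0.0713z + -0.0520 = 0;  Δ = 0.2169;  z = -0.2637 or 0.1937 → z<0 root = -0.2637
x = 0.0164, y = -0.0409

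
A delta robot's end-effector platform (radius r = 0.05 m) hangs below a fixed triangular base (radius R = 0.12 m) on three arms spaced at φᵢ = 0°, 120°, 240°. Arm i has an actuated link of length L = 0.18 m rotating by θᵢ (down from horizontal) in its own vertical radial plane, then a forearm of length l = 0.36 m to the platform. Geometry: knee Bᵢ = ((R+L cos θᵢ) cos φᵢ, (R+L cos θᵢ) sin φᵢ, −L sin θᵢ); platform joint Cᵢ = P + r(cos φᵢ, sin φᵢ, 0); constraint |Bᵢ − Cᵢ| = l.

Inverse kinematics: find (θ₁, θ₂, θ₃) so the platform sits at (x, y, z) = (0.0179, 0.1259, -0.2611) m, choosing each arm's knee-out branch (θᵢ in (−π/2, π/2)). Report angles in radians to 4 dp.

arm 1 (φ=0.0°): x'=0.0179, y'=0.1259
  e−x'=0.0521;  (l²−L²−(e−x')²−y'²−z²)/2L = 0.0291
  √(A²+B²)=0.2662;  θ1 = -1.3738+1.4614 ≈ 0.0876
φ2=120.0° → target in arm frame (0.1001, -0.0785)
  A cos θ + B sin θ = C:  -0.0301·cos θ + -0.2611·sin θ = 0.0610
  θ2 = atan2(B,A) + arccos(C/0.2628) = -0.3490
rotate P by −φ3: (-0.1180, -0.0474, -0.2611)
  A=0.1880, B=-0.2611, C=(l²−L²−A²−y'²−z²)/(2L)=-0.0238
  γ=atan2(-0.2611,0.1880)=-0.9468;  ψ=arccos(-0.0739)=1.6448;  θ3=γ+ψ≈0.6980

θ₁ = 0.0876, θ₂ = -0.3490, θ₃ = 0.6980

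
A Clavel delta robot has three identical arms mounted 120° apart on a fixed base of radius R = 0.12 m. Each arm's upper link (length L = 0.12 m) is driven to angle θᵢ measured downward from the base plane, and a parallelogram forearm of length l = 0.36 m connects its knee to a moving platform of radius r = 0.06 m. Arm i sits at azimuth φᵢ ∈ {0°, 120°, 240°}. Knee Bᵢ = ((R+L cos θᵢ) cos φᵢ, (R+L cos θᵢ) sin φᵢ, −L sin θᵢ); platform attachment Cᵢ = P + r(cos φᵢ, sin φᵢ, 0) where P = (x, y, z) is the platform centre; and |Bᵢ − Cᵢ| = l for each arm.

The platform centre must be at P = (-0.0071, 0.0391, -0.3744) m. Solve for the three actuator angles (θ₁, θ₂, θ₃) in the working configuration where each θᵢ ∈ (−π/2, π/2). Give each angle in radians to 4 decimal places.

θ₁ = 0.5239, θ₂ = 0.3494, θ₃ = 0.6110

rotate P by −φ1: (-0.0071, 0.0391, -0.3744)
  e−x'=0.0671;  (l²−L²−(e−x')²−y'²−z²)/2L = -0.1292
  γ=atan2(-0.3744,0.0671)=-1.3935;  ψ=arccos(-0.3397)=1.9173;  θ1=γ+ψ≈0.5239
arm 2 (φ=120.0°): x'=0.0374, y'=-0.0134
  A=0.0226, B=-0.3744, C=(l²−L²−A²−y'²−z²)/(2L)=-0.1069
  θ2 = atan2(B,A) + arccos(C/0.3751) = 0.3494
arm 3 (φ=240.0°): x'=-0.0303, y'=-0.0257
  A cos θ + B sin θ = C:  0.0903·cos θ + -0.3744·sin θ = -0.1408
  √(A²+B²)=0.3851;  θ3 = -1.3341+1.9451 ≈ 0.6110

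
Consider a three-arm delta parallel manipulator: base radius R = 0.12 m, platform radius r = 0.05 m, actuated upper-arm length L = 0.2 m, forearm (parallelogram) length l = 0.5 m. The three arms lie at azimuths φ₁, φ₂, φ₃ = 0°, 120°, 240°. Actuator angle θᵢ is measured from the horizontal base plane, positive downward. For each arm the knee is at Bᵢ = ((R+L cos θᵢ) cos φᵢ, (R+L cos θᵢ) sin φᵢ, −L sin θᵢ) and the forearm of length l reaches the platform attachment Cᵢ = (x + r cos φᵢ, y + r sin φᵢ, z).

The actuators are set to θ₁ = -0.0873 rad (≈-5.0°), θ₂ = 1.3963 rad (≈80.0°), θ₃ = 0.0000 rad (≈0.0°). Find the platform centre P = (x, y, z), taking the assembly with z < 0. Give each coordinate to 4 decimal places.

arm 1 at φ=0.0°: (R−r)+L cos θ1 = 0.2692;  S1 = (0.2692, 0.0000, 0.0174)
φ2=120.0°: virtual centre (-0.0524, 0.0907, -0.1970), radius l
φ3=240.0°: virtual centre (-0.1350, -0.2338, 0.0000), radius l
eliminate P² terms by subtracting sphere 1 from 2 and 3
[-0.6432 0.1814 -0.4288]·P = -0.0230;  [-0.8085 -0.4677 -0.0349]·P = 0.0001
det = 0.4474;  x = 0.0240+-0.4623z,  y = -0.0418+0.7247z
sphere 1 gives Az²+Bz+C=0 with A=1.7389, B=0.1313, C=-0.1878;  B²−4AC=1.3236;  roots -0.3686, 0.2931;  negative root z = -0.3686
x = 0.1944, y = -0.3089

(0.1944, -0.3089, -0.3686)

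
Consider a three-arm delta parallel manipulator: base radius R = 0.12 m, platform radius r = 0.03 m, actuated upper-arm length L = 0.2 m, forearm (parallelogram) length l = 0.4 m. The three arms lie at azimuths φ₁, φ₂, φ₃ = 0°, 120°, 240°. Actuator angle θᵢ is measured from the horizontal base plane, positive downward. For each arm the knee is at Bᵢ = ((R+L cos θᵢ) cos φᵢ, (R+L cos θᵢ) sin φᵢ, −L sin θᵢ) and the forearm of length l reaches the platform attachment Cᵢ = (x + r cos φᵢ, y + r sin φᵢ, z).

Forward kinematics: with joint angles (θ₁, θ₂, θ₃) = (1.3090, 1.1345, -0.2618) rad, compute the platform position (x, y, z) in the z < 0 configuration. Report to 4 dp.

arm 1 at φ=0.0°: ρ1 = 0.1418;  centre 1 = (0.1418, 0.0000, -0.1932)
centre 2 = (0.1745·cos120.0°, 0.1745·sin120.0°, -0.1813) = (-0.0873, 0.1511, -0.1813)
φ3=240.0°: virtual centre (-0.1416, -0.2452, 0.0518), radius l
|centre ₂|²−|centre ₁|² = 0.0059;  |centre ₃|²−|centre ₁|² = 0.0255
plane₁₂: -0.4580x+0.3023y+0.0238z = 0.0059
det = 0.3960;  x = -0.0267+0.4035z,  y = -0.0210+0.5326z
sphere 1 gives Az²+Bz+C=0 with A=1.4465, B=0.2280, C=-0.0938;  B²−4AC=0.5950;  roots -0.3454, 0.1878;  negative root z = -0.3454
x = -0.1661, y = -0.2050

(-0.1661, -0.2050, -0.3454)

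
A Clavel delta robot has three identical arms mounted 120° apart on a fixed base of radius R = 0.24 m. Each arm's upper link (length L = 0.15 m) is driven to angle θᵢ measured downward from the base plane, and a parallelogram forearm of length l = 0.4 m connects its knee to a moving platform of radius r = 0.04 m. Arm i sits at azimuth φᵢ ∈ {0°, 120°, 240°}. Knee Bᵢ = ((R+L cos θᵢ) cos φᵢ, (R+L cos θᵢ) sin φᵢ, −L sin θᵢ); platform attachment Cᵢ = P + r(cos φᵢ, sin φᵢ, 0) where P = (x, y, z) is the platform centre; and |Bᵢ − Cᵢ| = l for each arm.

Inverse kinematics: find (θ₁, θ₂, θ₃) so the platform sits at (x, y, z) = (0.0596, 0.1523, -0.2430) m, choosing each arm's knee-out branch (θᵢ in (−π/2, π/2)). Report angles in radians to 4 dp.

φ1=0.0° → target in arm frame (0.0596, 0.1523)
  A=0.1404, B=-0.2430, C=(l²−L²−A²−y'²−z²)/(2L)=0.1185
  γ=atan2(-0.2430,0.1404)=-1.0469;  ψ=arccos(0.4222)=1.1350;  θ1=γ+ψ≈0.0881
φ2=120.0° → target in arm frame (0.1021, -0.1278)
  A=0.0979, B=-0.2430, C=(l²−L²−A²−y'²−z²)/(2L)=0.1751
  γ=atan2(-0.2430,0.0979)=-1.1878;  ψ=arccos(0.6685)=0.8386;  θ2=γ+ψ≈-0.3492
rotate P by −φ3: (-0.1617, -0.0245, -0.2430)
  A cos θ + B sin θ = C:  0.3617·cos θ + -0.2430·sin θ = -0.1766
  θ3 = atan2(B,A) + arccos(C/0.4357) = 1.3965

θ₁ = 0.0881, θ₂ = -0.3492, θ₃ = 1.3965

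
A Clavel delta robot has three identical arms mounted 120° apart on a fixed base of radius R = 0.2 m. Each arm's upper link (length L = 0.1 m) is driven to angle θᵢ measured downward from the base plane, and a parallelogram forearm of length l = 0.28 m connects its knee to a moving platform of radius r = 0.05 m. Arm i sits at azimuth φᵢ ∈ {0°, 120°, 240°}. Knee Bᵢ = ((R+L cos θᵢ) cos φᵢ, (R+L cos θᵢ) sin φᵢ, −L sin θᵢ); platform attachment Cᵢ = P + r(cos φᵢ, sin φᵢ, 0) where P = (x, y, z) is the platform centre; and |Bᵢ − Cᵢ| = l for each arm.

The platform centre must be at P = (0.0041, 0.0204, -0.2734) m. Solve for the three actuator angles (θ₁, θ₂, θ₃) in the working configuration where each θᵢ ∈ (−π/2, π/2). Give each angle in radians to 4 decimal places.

rotate P by −φ1: (0.0041, 0.0204, -0.2734)
  A cos θ + B sin θ = C:  0.1459·cos θ + -0.2734·sin θ = -0.1403
  √(A²+B²)=0.3099;  θ1 = -1.0806+2.0405 ≈ 0.9599
arm 2 (φ=120.0°): x'=0.0156, y'=-0.0138
  A cos θ + B sin θ = C:  0.1344·cos θ + -0.2734·sin θ = -0.1230
  θ2 = atan2(B,A) + arccos(C/0.3046) = 0.8724
rotate P by −φ3: (-0.0197, -0.0066, -0.2734)
  A=0.1697, B=-0.2734, C=(l²−L²−A²−y'²−z²)/(2L)=-0.1760
  √(A²+B²)=0.3218;  θ3 = -1.0152+2.1494 ≈ 1.1342

θ₁ = 0.9599, θ₂ = 0.8724, θ₃ = 1.1342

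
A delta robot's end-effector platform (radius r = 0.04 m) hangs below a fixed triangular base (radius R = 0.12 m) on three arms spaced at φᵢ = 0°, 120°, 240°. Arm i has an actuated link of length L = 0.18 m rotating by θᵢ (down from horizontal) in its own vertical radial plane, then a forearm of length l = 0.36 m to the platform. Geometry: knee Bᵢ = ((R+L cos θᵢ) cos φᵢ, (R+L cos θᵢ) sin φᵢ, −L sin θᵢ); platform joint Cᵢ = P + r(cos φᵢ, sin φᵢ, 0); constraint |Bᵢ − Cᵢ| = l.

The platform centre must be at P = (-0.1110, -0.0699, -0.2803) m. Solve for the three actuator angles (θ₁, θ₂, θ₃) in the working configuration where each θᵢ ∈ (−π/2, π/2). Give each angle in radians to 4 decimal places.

θ₁ = 0.7854, θ₂ = 0.3494, θ₃ = -0.2618

arm 1 (φ=0.0°): x'=-0.1110, y'=-0.0699
  A=0.1910, B=-0.2803, C=(l²−L²−A²−y'²−z²)/(2L)=-0.0632
  θ1 = atan2(B,A) + arccos(C/0.3392) = 0.7854
rotate P by −φ2: (-0.0050, 0.1311, -0.2803)
  A=0.0850, B=-0.2803, C=(l²−L²−A²−y'²−z²)/(2L)=-0.0161
  θ2 = atan2(B,A) + arccos(C/0.2929) = 0.3494
arm 3 (φ=240.0°): x'=0.1160, y'=-0.0612
  e−x'=-0.0360;  (l²−L²−(e−x')²−y'²−z²)/2L = 0.0378
  θ3 = atan2(B,A) + arccos(C/0.2826) = -0.2618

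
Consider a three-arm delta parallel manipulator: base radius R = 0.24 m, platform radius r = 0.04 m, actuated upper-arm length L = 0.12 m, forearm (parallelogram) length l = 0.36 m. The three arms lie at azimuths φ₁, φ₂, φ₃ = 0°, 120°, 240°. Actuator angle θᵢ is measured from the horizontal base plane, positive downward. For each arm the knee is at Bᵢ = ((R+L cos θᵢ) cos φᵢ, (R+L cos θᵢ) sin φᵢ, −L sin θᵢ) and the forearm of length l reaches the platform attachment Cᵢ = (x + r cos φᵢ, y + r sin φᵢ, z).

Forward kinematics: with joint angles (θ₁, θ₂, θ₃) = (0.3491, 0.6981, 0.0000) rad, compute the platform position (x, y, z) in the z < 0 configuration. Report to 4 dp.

centre 1 = (0.3128·cos0.0°, 0.3128·sin0.0°, -0.0410) = (0.3128, 0.0000, -0.0410)
centre 2 = (0.2919·cos120.0°, 0.2919·sin120.0°, -0.0771) = (-0.1460, 0.2528, -0.0771)
φ3=240.0°: virtual centre (-0.1600, -0.2771, 0.0000), radius l
subtract pairs → two planes through P
plane₁₂: -0.9175x+0.5056y+-0.0722z = -0.0083
Cramer: x(z) = 0.0032+0.0015z;  y(z) = -0.0107+0.1455z
sphere 1 gives Az²+Bz+C=0 with A=1.0212, B=0.0780, C=-0.0320;  B²−4AC=0.1367;  roots -0.2192, 0.1428;  negative root z = -0.2192
x = 0.0029, y = -0.0426

(0.0029, -0.0426, -0.2192)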